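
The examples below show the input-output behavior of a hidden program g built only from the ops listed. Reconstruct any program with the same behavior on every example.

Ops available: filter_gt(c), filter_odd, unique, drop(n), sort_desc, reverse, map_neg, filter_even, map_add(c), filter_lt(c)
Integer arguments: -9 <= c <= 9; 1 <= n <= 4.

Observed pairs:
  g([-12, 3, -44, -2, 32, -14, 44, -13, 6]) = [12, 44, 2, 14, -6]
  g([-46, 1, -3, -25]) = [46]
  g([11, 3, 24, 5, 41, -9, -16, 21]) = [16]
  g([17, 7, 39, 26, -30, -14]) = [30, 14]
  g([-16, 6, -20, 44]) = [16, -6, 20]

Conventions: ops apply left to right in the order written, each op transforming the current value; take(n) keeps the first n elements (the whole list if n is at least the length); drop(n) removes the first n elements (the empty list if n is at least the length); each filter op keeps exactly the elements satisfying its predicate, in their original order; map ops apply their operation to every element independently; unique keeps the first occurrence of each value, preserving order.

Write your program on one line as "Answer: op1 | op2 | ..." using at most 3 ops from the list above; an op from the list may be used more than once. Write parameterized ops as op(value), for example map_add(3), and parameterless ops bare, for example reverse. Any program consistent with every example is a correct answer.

filter_even | filter_lt(8) | map_neg

Check, running the answer program on each example:
  [-12, 3, -44, -2, 32, -14, 44, -13, 6] -> [-12, -44, -2, 32, -14, 44, 6] -> [-12, -44, -2, -14, 6] -> [12, 44, 2, 14, -6]
  [-46, 1, -3, -25] -> [-46] -> [-46] -> [46]
  [11, 3, 24, 5, 41, -9, -16, 21] -> [24, -16] -> [-16] -> [16]
  [17, 7, 39, 26, -30, -14] -> [26, -30, -14] -> [-30, -14] -> [30, 14]
  [-16, 6, -20, 44] -> [-16, 6, -20, 44] -> [-16, 6, -20] -> [16, -6, 20]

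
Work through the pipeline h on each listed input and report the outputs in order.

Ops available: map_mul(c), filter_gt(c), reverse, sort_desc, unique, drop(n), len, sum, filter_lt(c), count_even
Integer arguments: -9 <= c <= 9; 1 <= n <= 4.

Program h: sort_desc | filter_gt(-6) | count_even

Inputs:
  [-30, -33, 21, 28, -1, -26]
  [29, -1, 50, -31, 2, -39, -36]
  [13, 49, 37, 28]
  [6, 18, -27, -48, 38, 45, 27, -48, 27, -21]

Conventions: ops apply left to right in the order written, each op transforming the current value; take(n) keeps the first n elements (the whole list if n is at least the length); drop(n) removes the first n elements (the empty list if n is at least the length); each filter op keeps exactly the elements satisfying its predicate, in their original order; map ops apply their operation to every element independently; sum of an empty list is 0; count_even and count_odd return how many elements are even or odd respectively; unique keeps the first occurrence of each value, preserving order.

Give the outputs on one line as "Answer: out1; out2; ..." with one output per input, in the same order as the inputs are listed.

1; 2; 1; 3

Execution, op by op:
  [-30, -33, 21, 28, -1, -26] -> [28, 21, -1, -26, -30, -33] -> [28, 21, -1] -> 1
  [29, -1, 50, -31, 2, -39, -36] -> [50, 29, 2, -1, -31, -36, -39] -> [50, 29, 2, -1] -> 2
  [13, 49, 37, 28] -> [49, 37, 28, 13] -> [49, 37, 28, 13] -> 1
  [6, 18, -27, -48, 38, 45, 27, -48, 27, -21] -> [45, 38, 27, 27, 18, 6, -21, -27, -48, -48] -> [45, 38, 27, 27, 18, 6] -> 3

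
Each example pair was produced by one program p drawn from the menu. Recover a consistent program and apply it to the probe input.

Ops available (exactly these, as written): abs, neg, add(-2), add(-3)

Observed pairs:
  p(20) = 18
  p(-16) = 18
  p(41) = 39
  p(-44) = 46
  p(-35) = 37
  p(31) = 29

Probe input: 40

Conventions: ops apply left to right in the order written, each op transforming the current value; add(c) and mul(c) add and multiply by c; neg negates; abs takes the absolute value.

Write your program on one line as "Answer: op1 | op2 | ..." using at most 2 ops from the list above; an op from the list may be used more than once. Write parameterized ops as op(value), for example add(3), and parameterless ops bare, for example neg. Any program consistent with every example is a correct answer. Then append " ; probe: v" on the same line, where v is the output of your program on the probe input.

add(-2) | abs ; probe: 38

Check, running the answer program on each example:
  20 -> 18 -> 18
  -16 -> -18 -> 18
  41 -> 39 -> 39
  -44 -> -46 -> 46
  -35 -> -37 -> 37
  31 -> 29 -> 29
  probe: 40 -> 38 -> 38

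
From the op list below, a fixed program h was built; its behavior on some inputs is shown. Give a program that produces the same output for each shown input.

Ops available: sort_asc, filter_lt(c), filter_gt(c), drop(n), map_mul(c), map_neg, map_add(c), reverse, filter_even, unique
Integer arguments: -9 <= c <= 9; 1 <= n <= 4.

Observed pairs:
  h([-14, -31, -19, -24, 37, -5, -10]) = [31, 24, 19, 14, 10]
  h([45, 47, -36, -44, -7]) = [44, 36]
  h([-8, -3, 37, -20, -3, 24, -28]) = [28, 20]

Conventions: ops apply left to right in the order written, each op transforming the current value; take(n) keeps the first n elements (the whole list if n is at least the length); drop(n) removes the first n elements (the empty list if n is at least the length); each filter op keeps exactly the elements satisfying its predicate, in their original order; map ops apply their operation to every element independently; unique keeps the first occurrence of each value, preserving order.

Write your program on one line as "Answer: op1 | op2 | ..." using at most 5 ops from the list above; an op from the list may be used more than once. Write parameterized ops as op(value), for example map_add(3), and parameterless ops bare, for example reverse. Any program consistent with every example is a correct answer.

reverse | sort_asc | filter_lt(-9) | map_neg

Check, running the answer program on each example:
  [-14, -31, -19, -24, 37, -5, -10] -> [-10, -5, 37, -24, -19, -31, -14] -> [-31, -24, -19, -14, -10, -5, 37] -> [-31, -24, -19, -14, -10] -> [31, 24, 19, 14, 10]
  [45, 47, -36, -44, -7] -> [-7, -44, -36, 47, 45] -> [-44, -36, -7, 45, 47] -> [-44, -36] -> [44, 36]
  [-8, -3, 37, -20, -3, 24, -28] -> [-28, 24, -3, -20, 37, -3, -8] -> [-28, -20, -8, -3, -3, 24, 37] -> [-28, -20] -> [28, 20]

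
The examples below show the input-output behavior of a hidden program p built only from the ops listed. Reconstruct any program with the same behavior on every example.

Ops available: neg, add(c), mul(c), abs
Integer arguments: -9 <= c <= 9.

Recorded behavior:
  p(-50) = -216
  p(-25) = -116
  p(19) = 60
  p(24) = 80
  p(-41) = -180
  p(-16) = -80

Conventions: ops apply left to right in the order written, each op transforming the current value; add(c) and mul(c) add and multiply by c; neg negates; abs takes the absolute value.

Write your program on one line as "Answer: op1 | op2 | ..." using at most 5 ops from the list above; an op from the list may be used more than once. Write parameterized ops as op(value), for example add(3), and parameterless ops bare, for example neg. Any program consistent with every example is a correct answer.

add(-4) | neg | mul(4) | neg

Check, running the answer program on each example:
  -50 -> -54 -> 54 -> 216 -> -216
  -25 -> -29 -> 29 -> 116 -> -116
  19 -> 15 -> -15 -> -60 -> 60
  24 -> 20 -> -20 -> -80 -> 80
  -41 -> -45 -> 45 -> 180 -> -180
  -16 -> -20 -> 20 -> 80 -> -80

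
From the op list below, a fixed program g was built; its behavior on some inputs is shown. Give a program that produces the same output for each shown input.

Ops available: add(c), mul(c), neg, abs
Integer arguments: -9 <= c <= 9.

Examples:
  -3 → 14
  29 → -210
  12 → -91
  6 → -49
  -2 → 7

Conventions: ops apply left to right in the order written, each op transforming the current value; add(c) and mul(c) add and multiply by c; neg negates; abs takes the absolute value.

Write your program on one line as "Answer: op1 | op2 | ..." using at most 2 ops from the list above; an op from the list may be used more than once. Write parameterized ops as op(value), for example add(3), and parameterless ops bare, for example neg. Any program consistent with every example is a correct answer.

add(1) | mul(-7)

Check, running the answer program on each example:
  -3 -> -2 -> 14
  29 -> 30 -> -210
  12 -> 13 -> -91
  6 -> 7 -> -49
  -2 -> -1 -> 7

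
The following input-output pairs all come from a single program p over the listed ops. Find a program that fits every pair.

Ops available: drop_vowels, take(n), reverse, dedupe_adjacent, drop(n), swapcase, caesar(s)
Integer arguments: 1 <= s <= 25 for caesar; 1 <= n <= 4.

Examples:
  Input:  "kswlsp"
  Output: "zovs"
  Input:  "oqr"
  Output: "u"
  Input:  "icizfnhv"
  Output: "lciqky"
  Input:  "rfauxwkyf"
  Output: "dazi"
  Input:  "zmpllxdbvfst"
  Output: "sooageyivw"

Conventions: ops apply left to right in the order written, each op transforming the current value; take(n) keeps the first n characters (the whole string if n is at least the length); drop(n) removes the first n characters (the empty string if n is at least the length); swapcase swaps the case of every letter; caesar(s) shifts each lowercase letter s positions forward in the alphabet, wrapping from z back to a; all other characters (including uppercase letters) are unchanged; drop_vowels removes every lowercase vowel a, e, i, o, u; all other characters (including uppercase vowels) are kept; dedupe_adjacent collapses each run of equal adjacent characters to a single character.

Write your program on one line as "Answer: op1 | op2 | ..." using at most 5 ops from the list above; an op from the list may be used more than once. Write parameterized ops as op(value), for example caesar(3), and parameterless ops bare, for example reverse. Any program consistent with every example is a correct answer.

caesar(10) | drop(2) | drop_vowels | caesar(19)

Check, running the answer program on each example:
  "kswlsp" -> "ucgvcz" -> "gvcz" -> "gvcz" -> "zovs"
  "oqr" -> "yab" -> "b" -> "b" -> "u"
  "icizfnhv" -> "smsjpxrf" -> "sjpxrf" -> "sjpxrf" -> "lciqky"
  "rfauxwkyf" -> "bpkehguip" -> "kehguip" -> "khgp" -> "dazi"
  "zmpllxdbvfst" -> "jwzvvhnlfpcd" -> "zvvhnlfpcd" -> "zvvhnlfpcd" -> "sooageyivw"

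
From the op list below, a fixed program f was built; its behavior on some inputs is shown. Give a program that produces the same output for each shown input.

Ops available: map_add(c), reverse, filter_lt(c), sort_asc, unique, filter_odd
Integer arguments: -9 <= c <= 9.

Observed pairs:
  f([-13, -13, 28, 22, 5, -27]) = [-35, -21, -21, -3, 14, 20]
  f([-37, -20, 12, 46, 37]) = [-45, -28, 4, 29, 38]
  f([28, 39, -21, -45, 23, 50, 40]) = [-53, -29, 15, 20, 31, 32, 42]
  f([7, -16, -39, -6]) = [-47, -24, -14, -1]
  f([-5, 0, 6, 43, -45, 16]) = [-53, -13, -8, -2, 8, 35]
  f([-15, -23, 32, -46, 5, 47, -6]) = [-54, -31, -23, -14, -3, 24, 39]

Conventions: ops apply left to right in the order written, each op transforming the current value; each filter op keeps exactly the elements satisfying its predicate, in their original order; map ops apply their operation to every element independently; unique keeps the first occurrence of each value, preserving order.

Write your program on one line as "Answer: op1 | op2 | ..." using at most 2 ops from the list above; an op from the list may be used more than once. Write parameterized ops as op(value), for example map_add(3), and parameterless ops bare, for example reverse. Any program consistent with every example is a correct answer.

sort_asc | map_add(-8)

Check, running the answer program on each example:
  [-13, -13, 28, 22, 5, -27] -> [-27, -13, -13, 5, 22, 28] -> [-35, -21, -21, -3, 14, 20]
  [-37, -20, 12, 46, 37] -> [-37, -20, 12, 37, 46] -> [-45, -28, 4, 29, 38]
  [28, 39, -21, -45, 23, 50, 40] -> [-45, -21, 23, 28, 39, 40, 50] -> [-53, -29, 15, 20, 31, 32, 42]
  [7, -16, -39, -6] -> [-39, -16, -6, 7] -> [-47, -24, -14, -1]
  [-5, 0, 6, 43, -45, 16] -> [-45, -5, 0, 6, 16, 43] -> [-53, -13, -8, -2, 8, 35]
  [-15, -23, 32, -46, 5, 47, -6] -> [-46, -23, -15, -6, 5, 32, 47] -> [-54, -31, -23, -14, -3, 24, 39]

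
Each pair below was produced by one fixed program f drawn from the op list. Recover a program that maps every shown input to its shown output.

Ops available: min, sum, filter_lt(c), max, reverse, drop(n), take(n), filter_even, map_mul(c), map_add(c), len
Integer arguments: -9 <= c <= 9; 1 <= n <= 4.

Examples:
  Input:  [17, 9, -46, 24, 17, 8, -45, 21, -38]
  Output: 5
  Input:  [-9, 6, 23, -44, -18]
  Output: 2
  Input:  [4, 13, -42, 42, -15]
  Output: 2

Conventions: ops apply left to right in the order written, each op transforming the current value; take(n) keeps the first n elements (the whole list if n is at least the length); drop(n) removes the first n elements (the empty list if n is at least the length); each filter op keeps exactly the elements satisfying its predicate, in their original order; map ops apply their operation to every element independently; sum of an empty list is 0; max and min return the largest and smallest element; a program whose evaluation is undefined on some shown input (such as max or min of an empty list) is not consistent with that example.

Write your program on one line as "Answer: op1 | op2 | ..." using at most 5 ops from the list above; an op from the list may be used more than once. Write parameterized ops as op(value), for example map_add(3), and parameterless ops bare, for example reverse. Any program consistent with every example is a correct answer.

map_mul(7) | map_add(-5) | filter_even | len

Check, running the answer program on each example:
  [17, 9, -46, 24, 17, 8, -45, 21, -38] -> [119, 63, -322, 168, 119, 56, -315, 147, -266] -> [114, 58, -327, 163, 114, 51, -320, 142, -271] -> [114, 58, 114, -320, 142] -> 5
  [-9, 6, 23, -44, -18] -> [-63, 42, 161, -308, -126] -> [-68, 37, 156, -313, -131] -> [-68, 156] -> 2
  [4, 13, -42, 42, -15] -> [28, 91, -294, 294, -105] -> [23, 86, -299, 289, -110] -> [86, -110] -> 2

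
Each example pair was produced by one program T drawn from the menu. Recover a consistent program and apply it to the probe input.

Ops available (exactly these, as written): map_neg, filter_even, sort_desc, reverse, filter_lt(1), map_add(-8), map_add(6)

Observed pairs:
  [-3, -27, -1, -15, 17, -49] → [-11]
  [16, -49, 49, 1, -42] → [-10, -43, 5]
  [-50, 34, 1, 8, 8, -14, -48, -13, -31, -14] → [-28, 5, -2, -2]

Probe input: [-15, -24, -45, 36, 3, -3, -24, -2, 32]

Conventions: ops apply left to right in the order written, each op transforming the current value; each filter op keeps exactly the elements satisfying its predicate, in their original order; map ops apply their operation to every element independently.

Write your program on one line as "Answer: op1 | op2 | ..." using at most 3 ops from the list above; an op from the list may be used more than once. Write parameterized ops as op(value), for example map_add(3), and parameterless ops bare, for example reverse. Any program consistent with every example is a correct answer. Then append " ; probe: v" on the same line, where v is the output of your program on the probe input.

map_neg | filter_lt(1) | map_add(6) ; probe: [-30, 3, -26]

Check, running the answer program on each example:
  [-3, -27, -1, -15, 17, -49] -> [3, 27, 1, 15, -17, 49] -> [-17] -> [-11]
  [16, -49, 49, 1, -42] -> [-16, 49, -49, -1, 42] -> [-16, -49, -1] -> [-10, -43, 5]
  [-50, 34, 1, 8, 8, -14, -48, -13, -31, -14] -> [50, -34, -1, -8, -8, 14, 48, 13, 31, 14] -> [-34, -1, -8, -8] -> [-28, 5, -2, -2]
  probe: [-15, -24, -45, 36, 3, -3, -24, -2, 32] -> [15, 24, 45, -36, -3, 3, 24, 2, -32] -> [-36, -3, -32] -> [-30, 3, -26]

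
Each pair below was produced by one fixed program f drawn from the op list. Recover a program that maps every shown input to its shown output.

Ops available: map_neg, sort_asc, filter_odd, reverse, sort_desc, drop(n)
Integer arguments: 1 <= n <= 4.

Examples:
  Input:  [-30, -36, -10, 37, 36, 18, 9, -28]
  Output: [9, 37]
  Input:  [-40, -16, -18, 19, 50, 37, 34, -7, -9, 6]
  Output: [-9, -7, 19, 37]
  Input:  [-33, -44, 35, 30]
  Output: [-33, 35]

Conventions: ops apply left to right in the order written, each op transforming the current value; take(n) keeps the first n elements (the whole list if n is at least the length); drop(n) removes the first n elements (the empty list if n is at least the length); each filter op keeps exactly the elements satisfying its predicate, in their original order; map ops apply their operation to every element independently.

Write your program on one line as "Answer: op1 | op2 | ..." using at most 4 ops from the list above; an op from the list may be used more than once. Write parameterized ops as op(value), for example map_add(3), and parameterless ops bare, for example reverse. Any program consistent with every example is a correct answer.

sort_desc | filter_odd | sort_asc

Check, running the answer program on each example:
  [-30, -36, -10, 37, 36, 18, 9, -28] -> [37, 36, 18, 9, -10, -28, -30, -36] -> [37, 9] -> [9, 37]
  [-40, -16, -18, 19, 50, 37, 34, -7, -9, 6] -> [50, 37, 34, 19, 6, -7, -9, -16, -18, -40] -> [37, 19, -7, -9] -> [-9, -7, 19, 37]
  [-33, -44, 35, 30] -> [35, 30, -33, -44] -> [35, -33] -> [-33, 35]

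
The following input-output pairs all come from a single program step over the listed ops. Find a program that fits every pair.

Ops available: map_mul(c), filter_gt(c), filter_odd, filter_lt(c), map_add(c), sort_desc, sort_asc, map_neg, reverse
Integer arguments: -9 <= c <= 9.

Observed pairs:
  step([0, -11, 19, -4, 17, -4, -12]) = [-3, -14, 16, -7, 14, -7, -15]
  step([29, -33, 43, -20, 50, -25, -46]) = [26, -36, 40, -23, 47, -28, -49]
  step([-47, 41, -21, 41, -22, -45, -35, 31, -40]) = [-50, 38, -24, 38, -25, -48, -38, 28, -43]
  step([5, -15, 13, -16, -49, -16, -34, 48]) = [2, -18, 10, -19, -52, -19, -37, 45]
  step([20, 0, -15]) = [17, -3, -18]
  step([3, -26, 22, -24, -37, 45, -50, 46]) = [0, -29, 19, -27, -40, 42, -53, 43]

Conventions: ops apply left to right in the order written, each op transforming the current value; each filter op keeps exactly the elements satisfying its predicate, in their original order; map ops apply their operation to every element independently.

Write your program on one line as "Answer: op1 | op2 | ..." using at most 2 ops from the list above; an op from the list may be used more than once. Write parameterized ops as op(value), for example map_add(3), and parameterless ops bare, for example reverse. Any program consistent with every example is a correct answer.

map_add(3) | map_add(-6)

Check, running the answer program on each example:
  [0, -11, 19, -4, 17, -4, -12] -> [3, -8, 22, -1, 20, -1, -9] -> [-3, -14, 16, -7, 14, -7, -15]
  [29, -33, 43, -20, 50, -25, -46] -> [32, -30, 46, -17, 53, -22, -43] -> [26, -36, 40, -23, 47, -28, -49]
  [-47, 41, -21, 41, -22, -45, -35, 31, -40] -> [-44, 44, -18, 44, -19, -42, -32, 34, -37] -> [-50, 38, -24, 38, -25, -48, -38, 28, -43]
  [5, -15, 13, -16, -49, -16, -34, 48] -> [8, -12, 16, -13, -46, -13, -31, 51] -> [2, -18, 10, -19, -52, -19, -37, 45]
  [20, 0, -15] -> [23, 3, -12] -> [17, -3, -18]
  [3, -26, 22, -24, -37, 45, -50, 46] -> [6, -23, 25, -21, -34, 48, -47, 49] -> [0, -29, 19, -27, -40, 42, -53, 43]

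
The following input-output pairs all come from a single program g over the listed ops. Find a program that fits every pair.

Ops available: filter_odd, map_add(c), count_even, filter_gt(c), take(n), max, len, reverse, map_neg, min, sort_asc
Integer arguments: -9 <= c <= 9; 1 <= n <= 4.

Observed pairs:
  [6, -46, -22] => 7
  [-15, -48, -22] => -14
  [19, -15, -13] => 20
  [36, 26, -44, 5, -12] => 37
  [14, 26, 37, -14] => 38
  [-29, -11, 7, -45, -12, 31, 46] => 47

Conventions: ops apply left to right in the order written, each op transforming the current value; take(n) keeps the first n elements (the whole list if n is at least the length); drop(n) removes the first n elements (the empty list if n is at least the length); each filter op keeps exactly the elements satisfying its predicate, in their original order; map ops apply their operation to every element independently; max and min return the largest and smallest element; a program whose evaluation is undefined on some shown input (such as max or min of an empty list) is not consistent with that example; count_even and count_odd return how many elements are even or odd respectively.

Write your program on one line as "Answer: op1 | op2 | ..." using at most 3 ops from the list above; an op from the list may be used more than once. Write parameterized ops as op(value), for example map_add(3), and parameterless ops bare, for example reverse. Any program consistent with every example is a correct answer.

map_add(1) | max

Check, running the answer program on each example:
  [6, -46, -22] -> [7, -45, -21] -> 7
  [-15, -48, -22] -> [-14, -47, -21] -> -14
  [19, -15, -13] -> [20, -14, -12] -> 20
  [36, 26, -44, 5, -12] -> [37, 27, -43, 6, -11] -> 37
  [14, 26, 37, -14] -> [15, 27, 38, -13] -> 38
  [-29, -11, 7, -45, -12, 31, 46] -> [-28, -10, 8, -44, -11, 32, 47] -> 47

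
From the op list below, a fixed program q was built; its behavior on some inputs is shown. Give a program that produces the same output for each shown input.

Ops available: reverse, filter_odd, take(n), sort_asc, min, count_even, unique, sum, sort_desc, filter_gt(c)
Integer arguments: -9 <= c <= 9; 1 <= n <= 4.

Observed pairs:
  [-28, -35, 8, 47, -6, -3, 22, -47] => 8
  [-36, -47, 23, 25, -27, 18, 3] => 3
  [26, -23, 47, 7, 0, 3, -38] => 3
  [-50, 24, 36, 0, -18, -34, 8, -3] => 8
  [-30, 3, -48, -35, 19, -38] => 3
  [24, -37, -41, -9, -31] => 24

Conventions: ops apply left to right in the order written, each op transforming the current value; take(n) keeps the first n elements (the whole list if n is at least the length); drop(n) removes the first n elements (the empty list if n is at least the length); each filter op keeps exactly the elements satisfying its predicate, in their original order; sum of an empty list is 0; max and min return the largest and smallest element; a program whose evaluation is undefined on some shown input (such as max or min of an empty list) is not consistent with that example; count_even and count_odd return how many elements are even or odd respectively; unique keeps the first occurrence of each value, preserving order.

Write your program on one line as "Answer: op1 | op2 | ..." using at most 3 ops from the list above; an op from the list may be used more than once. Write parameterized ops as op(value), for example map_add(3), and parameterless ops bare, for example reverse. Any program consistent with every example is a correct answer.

filter_gt(2) | sort_desc | min

Check, running the answer program on each example:
  [-28, -35, 8, 47, -6, -3, 22, -47] -> [8, 47, 22] -> [47, 22, 8] -> 8
  [-36, -47, 23, 25, -27, 18, 3] -> [23, 25, 18, 3] -> [25, 23, 18, 3] -> 3
  [26, -23, 47, 7, 0, 3, -38] -> [26, 47, 7, 3] -> [47, 26, 7, 3] -> 3
  [-50, 24, 36, 0, -18, -34, 8, -3] -> [24, 36, 8] -> [36, 24, 8] -> 8
  [-30, 3, -48, -35, 19, -38] -> [3, 19] -> [19, 3] -> 3
  [24, -37, -41, -9, -31] -> [24] -> [24] -> 24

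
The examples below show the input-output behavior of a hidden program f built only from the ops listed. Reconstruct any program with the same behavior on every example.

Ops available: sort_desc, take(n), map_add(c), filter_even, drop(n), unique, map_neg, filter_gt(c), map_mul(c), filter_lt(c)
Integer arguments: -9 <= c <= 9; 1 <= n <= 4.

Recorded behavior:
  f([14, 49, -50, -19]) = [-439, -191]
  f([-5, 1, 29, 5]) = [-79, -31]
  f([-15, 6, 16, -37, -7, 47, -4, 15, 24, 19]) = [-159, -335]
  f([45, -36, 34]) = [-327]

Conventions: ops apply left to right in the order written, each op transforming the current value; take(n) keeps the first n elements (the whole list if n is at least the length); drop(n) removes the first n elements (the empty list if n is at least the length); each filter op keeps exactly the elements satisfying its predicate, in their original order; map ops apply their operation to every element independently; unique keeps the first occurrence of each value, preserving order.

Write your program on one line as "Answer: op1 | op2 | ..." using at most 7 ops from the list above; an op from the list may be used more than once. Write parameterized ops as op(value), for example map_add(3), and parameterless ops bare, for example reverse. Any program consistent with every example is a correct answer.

map_add(-5) | map_mul(8) | filter_lt(-6) | take(2) | map_add(-2) | map_add(3)

Check, running the answer program on each example:
  [14, 49, -50, -19] -> [9, 44, -55, -24] -> [72, 352, -440, -192] -> [-440, -192] -> [-440, -192] -> [-442, -194] -> [-439, -191]
  [-5, 1, 29, 5] -> [-10, -4, 24, 0] -> [-80, -32, 192, 0] -> [-80, -32] -> [-80, -32] -> [-82, -34] -> [-79, -31]
  [-15, 6, 16, -37, -7, 47, -4, 15, 24, 19] -> [-20, 1, 11, -42, -12, 42, -9, 10, 19, 14] -> [-160, 8, 88, -336, -96, 336, -72, 80, 152, 112] -> [-160, -336, -96, -72] -> [-160, -336] -> [-162, -338] -> [-159, -335]
  [45, -36, 34] -> [40, -41, 29] -> [320, -328, 232] -> [-328] -> [-328] -> [-330] -> [-327]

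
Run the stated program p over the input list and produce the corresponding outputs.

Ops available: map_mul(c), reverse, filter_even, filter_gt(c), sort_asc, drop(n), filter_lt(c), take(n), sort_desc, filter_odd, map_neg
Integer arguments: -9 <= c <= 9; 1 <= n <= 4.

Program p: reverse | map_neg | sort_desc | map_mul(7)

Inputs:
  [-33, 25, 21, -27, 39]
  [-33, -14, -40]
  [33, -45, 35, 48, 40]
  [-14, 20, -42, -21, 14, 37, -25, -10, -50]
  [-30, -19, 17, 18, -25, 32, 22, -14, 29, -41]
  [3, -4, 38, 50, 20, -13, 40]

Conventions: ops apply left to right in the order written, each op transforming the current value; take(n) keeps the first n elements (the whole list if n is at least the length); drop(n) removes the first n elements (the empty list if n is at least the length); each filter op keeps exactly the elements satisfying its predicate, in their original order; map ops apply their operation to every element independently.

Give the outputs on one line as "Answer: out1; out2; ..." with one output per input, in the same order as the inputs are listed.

[231, 189, -147, -175, -273]; [280, 231, 98]; [315, -231, -245, -280, -336]; [350, 294, 175, 147, 98, 70, -98, -140, -259]; [287, 210, 175, 133, 98, -119, -126, -154, -203, -224]; [91, 28, -21, -140, -266, -280, -350]

Execution, op by op:
  [-33, 25, 21, -27, 39] -> [39, -27, 21, 25, -33] -> [-39, 27, -21, -25, 33] -> [33, 27, -21, -25, -39] -> [231, 189, -147, -175, -273]
  [-33, -14, -40] -> [-40, -14, -33] -> [40, 14, 33] -> [40, 33, 14] -> [280, 231, 98]
  [33, -45, 35, 48, 40] -> [40, 48, 35, -45, 33] -> [-40, -48, -35, 45, -33] -> [45, -33, -35, -40, -48] -> [315, -231, -245, -280, -336]
  [-14, 20, -42, -21, 14, 37, -25, -10, -50] -> [-50, -10, -25, 37, 14, -21, -42, 20, -14] -> [50, 10, 25, -37, -14, 21, 42, -20, 14] -> [50, 42, 25, 21, 14, 10, -14, -20, -37] -> [350, 294, 175, 147, 98, 70, -98, -140, -259]
  [-30, -19, 17, 18, -25, 32, 22, -14, 29, -41] -> [-41, 29, -14, 22, 32, -25, 18, 17, -19, -30] -> [41, -29, 14, -22, -32, 25, -18, -17, 19, 30] -> [41, 30, 25, 19, 14, -17, -18, -22, -29, -32] -> [287, 210, 175, 133, 98, -119, -126, -154, -203, -224]
  [3, -4, 38, 50, 20, -13, 40] -> [40, -13, 20, 50, 38, -4, 3] -> [-40, 13, -20, -50, -38, 4, -3] -> [13, 4, -3, -20, -38, -40, -50] -> [91, 28, -21, -140, -266, -280, -350]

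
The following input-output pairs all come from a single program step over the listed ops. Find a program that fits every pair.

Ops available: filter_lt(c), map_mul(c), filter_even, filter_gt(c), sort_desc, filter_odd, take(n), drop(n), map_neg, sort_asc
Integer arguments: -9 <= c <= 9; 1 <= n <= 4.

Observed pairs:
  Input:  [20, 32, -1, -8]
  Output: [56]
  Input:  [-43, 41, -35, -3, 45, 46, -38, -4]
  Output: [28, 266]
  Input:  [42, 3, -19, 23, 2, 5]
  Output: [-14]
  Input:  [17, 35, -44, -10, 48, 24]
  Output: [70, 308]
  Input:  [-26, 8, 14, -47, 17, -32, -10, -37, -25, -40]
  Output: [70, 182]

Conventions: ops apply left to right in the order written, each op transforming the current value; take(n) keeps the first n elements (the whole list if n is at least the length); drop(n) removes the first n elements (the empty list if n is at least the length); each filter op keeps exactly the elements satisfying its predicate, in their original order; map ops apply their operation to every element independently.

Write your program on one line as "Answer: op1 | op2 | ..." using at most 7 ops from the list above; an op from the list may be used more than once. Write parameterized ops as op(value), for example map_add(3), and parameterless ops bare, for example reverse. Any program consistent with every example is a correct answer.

sort_desc | filter_even | map_neg | filter_gt(-7) | map_mul(7) | take(2)

Check, running the answer program on each example:
  [20, 32, -1, -8] -> [32, 20, -1, -8] -> [32, 20, -8] -> [-32, -20, 8] -> [8] -> [56] -> [56]
  [-43, 41, -35, -3, 45, 46, -38, -4] -> [46, 45, 41, -3, -4, -35, -38, -43] -> [46, -4, -38] -> [-46, 4, 38] -> [4, 38] -> [28, 266] -> [28, 266]
  [42, 3, -19, 23, 2, 5] -> [42, 23, 5, 3, 2, -19] -> [42, 2] -> [-42, -2] -> [-2] -> [-14] -> [-14]
  [17, 35, -44, -10, 48, 24] -> [48, 35, 24, 17, -10, -44] -> [48, 24, -10, -44] -> [-48, -24, 10, 44] -> [10, 44] -> [70, 308] -> [70, 308]
  [-26, 8, 14, -47, 17, -32, -10, -37, -25, -40] -> [17, 14, 8, -10, -25, -26, -32, -37, -40, -47] -> [14, 8, -10, -26, -32, -40] -> [-14, -8, 10, 26, 32, 40] -> [10, 26, 32, 40] -> [70, 182, 224, 280] -> [70, 182]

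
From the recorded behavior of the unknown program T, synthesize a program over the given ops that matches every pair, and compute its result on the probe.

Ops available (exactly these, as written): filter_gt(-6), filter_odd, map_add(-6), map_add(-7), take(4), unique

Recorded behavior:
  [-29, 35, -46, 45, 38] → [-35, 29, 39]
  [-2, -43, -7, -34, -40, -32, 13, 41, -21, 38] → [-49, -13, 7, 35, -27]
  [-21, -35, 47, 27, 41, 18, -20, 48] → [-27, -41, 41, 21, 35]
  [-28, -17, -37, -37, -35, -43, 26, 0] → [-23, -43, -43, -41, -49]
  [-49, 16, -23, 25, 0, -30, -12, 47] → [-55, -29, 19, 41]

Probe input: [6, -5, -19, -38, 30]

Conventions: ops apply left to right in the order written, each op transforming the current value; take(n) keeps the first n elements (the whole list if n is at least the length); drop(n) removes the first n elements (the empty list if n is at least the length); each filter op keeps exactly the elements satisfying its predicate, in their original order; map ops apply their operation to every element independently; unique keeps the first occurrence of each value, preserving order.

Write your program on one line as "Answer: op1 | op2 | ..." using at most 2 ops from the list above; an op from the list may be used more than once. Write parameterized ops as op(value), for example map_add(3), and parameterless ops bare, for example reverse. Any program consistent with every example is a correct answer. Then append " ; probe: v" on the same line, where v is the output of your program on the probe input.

map_add(-6) | filter_odd ; probe: [-11, -25]

Check, running the answer program on each example:
  [-29, 35, -46, 45, 38] -> [-35, 29, -52, 39, 32] -> [-35, 29, 39]
  [-2, -43, -7, -34, -40, -32, 13, 41, -21, 38] -> [-8, -49, -13, -40, -46, -38, 7, 35, -27, 32] -> [-49, -13, 7, 35, -27]
  [-21, -35, 47, 27, 41, 18, -20, 48] -> [-27, -41, 41, 21, 35, 12, -26, 42] -> [-27, -41, 41, 21, 35]
  [-28, -17, -37, -37, -35, -43, 26, 0] -> [-34, -23, -43, -43, -41, -49, 20, -6] -> [-23, -43, -43, -41, -49]
  [-49, 16, -23, 25, 0, -30, -12, 47] -> [-55, 10, -29, 19, -6, -36, -18, 41] -> [-55, -29, 19, 41]
  probe: [6, -5, -19, -38, 30] -> [0, -11, -25, -44, 24] -> [-11, -25]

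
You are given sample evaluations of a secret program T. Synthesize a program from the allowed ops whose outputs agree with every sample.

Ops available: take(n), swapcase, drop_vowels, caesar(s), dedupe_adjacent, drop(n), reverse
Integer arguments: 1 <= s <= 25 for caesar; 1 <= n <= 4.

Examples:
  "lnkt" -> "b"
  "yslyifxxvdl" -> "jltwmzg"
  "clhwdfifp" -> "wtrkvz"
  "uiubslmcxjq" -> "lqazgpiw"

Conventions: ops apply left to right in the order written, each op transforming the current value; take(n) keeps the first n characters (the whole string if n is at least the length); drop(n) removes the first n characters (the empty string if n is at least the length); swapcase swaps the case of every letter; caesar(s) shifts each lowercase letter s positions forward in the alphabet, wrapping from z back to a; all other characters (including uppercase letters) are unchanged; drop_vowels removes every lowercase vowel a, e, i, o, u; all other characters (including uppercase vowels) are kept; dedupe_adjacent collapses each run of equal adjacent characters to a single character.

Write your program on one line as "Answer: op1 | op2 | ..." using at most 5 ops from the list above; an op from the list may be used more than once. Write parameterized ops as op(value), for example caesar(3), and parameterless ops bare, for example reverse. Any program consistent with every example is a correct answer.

dedupe_adjacent | drop(1) | reverse | caesar(14) | drop(2)

Check, running the answer program on each example:
  "lnkt" -> "lnkt" -> "nkt" -> "tkn" -> "hyb" -> "b"
  "yslyifxxvdl" -> "yslyifxvdl" -> "slyifxvdl" -> "ldvxfiyls" -> "zrjltwmzg" -> "jltwmzg"
  "clhwdfifp" -> "clhwdfifp" -> "lhwdfifp" -> "pfifdwhl" -> "dtwtrkvz" -> "wtrkvz"
  "uiubslmcxjq" -> "uiubslmcxjq" -> "iubslmcxjq" -> "qjxcmlsbui" -> "exlqazgpiw" -> "lqazgpiw"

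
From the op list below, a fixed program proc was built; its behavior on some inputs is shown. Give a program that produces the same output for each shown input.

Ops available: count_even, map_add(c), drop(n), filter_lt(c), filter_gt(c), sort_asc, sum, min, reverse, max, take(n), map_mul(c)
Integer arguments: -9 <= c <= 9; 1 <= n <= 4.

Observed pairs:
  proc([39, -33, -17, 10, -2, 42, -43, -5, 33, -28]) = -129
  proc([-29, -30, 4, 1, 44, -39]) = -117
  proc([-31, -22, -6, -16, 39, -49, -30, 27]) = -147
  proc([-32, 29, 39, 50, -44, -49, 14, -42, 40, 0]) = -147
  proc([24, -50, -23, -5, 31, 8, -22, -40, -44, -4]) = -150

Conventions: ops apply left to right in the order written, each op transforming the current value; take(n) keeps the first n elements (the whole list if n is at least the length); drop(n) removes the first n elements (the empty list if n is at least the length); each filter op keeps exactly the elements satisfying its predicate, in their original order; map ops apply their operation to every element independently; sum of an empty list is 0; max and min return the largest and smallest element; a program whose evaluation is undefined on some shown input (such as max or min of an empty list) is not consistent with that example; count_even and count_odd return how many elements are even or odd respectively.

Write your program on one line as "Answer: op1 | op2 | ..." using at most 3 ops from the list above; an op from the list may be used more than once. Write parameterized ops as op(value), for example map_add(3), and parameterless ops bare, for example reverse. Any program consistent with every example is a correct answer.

map_mul(3) | reverse | min

Check, running the answer program on each example:
  [39, -33, -17, 10, -2, 42, -43, -5, 33, -28] -> [117, -99, -51, 30, -6, 126, -129, -15, 99, -84] -> [-84, 99, -15, -129, 126, -6, 30, -51, -99, 117] -> -129
  [-29, -30, 4, 1, 44, -39] -> [-87, -90, 12, 3, 132, -117] -> [-117, 132, 3, 12, -90, -87] -> -117
  [-31, -22, -6, -16, 39, -49, -30, 27] -> [-93, -66, -18, -48, 117, -147, -90, 81] -> [81, -90, -147, 117, -48, -18, -66, -93] -> -147
  [-32, 29, 39, 50, -44, -49, 14, -42, 40, 0] -> [-96, 87, 117, 150, -132, -147, 42, -126, 120, 0] -> [0, 120, -126, 42, -147, -132, 150, 117, 87, -96] -> -147
  [24, -50, -23, -5, 31, 8, -22, -40, -44, -4] -> [72, -150, -69, -15, 93, 24, -66, -120, -132, -12] -> [-12, -132, -120, -66, 24, 93, -15, -69, -150, 72] -> -150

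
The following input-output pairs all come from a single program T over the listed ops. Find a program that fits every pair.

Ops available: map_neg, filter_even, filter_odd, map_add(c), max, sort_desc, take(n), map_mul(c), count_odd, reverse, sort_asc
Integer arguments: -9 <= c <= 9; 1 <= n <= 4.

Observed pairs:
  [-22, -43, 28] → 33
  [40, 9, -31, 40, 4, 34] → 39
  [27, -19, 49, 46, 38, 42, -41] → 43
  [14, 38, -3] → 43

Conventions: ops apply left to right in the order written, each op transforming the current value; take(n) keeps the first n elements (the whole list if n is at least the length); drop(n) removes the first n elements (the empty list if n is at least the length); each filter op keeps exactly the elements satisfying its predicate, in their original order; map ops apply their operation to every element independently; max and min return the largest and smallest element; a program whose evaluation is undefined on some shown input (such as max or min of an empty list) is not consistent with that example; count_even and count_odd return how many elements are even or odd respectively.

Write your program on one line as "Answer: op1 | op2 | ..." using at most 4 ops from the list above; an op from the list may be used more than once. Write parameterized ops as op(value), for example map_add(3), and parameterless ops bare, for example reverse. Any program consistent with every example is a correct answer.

sort_asc | map_add(5) | take(4) | max

Check, running the answer program on each example:
  [-22, -43, 28] -> [-43, -22, 28] -> [-38, -17, 33] -> [-38, -17, 33] -> 33
  [40, 9, -31, 40, 4, 34] -> [-31, 4, 9, 34, 40, 40] -> [-26, 9, 14, 39, 45, 45] -> [-26, 9, 14, 39] -> 39
  [27, -19, 49, 46, 38, 42, -41] -> [-41, -19, 27, 38, 42, 46, 49] -> [-36, -14, 32, 43, 47, 51, 54] -> [-36, -14, 32, 43] -> 43
  [14, 38, -3] -> [-3, 14, 38] -> [2, 19, 43] -> [2, 19, 43] -> 43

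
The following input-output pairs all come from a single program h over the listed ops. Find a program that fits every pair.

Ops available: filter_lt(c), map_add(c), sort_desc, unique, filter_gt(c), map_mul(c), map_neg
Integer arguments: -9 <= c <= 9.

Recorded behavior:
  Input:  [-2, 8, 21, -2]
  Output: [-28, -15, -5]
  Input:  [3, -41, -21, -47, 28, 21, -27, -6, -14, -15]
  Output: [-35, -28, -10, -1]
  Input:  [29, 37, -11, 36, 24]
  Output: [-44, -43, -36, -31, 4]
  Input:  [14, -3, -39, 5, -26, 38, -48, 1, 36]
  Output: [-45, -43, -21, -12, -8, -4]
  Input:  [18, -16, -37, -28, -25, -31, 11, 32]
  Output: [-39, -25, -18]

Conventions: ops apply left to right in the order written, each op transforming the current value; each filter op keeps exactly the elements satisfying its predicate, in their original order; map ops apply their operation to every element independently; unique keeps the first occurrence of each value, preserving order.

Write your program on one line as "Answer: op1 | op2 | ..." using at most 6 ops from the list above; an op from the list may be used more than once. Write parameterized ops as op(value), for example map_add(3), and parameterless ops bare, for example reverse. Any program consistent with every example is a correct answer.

map_add(9) | unique | sort_desc | map_add(-2) | filter_gt(-5) | map_neg

Check, running the answer program on each example:
  [-2, 8, 21, -2] -> [7, 17, 30, 7] -> [7, 17, 30] -> [30, 17, 7] -> [28, 15, 5] -> [28, 15, 5] -> [-28, -15, -5]
  [3, -41, -21, -47, 28, 21, -27, -6, -14, -15] -> [12, -32, -12, -38, 37, 30, -18, 3, -5, -6] -> [12, -32, -12, -38, 37, 30, -18, 3, -5, -6] -> [37, 30, 12, 3, -5, -6, -12, -18, -32, -38] -> [35, 28, 10, 1, -7, -8, -14, -20, -34, -40] -> [35, 28, 10, 1] -> [-35, -28, -10, -1]
  [29, 37, -11, 36, 24] -> [38, 46, -2, 45, 33] -> [38, 46, -2, 45, 33] -> [46, 45, 38, 33, -2] -> [44, 43, 36, 31, -4] -> [44, 43, 36, 31, -4] -> [-44, -43, -36, -31, 4]
  [14, -3, -39, 5, -26, 38, -48, 1, 36] -> [23, 6, -30, 14, -17, 47, -39, 10, 45] -> [23, 6, -30, 14, -17, 47, -39, 10, 45] -> [47, 45, 23, 14, 10, 6, -17, -30, -39] -> [45, 43, 21, 12, 8, 4, -19, -32, -41] -> [45, 43, 21, 12, 8, 4] -> [-45, -43, -21, -12, -8, -4]
  [18, -16, -37, -28, -25, -31, 11, 32] -> [27, -7, -28, -19, -16, -22, 20, 41] -> [27, -7, -28, -19, -16, -22, 20, 41] -> [41, 27, 20, -7, -16, -19, -22, -28] -> [39, 25, 18, -9, -18, -21, -24, -30] -> [39, 25, 18] -> [-39, -25, -18]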